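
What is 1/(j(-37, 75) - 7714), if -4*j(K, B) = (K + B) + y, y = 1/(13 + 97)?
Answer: -440/3398341 ≈ -0.00012948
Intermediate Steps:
y = 1/110 ≈ 0.0090909
j(K, B) = -1/440 - B/4 - K/4 (j(K, B) = -((K + B) + 1/110)/4 = -((B + K) + 1/110)/4 = -(1/110 + B + K)/4 = -1/440 - B/4 - K/4)
1/(j(-37, 75) - 7714) = 1/((-1/440 - ¼*75 - ¼*(-37)) - 7714) = 1/((-1/440 - 75/4 + 37/4) - 7714) = 1/(-4181/440 - 7714) = 1/(-3398341/440) = -440/3398341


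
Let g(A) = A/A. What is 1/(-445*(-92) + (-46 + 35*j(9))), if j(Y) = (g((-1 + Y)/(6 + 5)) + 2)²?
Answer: 1/41209 ≈ 2.4267e-5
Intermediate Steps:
g(A) = 1
j(Y) = 9 (j(Y) = (1 + 2)² = 3² = 9)
1/(-445*(-92) + (-46 + 35*j(9))) = 1/(-445*(-92) + (-46 + 35*9)) = 1/(40940 + (-46 + 315)) = 1/(40940 + 269) = 1/41209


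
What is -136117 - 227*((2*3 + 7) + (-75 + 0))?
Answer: -122043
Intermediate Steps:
-136117 - 227*((2*3 + 7) + (-75 + 0)) = -136117 - 227*((6 + 7) - 75) = -136117 - 227*(13 - 75) = -136117 - 227*(-62) = -136117 - 1*(-14074) = -136117 + 14074 = -122043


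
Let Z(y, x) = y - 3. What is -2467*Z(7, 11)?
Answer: -9868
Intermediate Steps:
Z(y, x) = -3 + y
-2467*Z(7, 11) = -2467*(-3 + 7) = -2467*4 = -9868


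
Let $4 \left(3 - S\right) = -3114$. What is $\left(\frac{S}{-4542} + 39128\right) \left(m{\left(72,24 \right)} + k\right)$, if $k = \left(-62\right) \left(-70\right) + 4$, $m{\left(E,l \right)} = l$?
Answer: $\frac{129379136796}{757} \approx 1.7091 \cdot 10^{8}$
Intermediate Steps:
$S = \frac{1563}{2}$ ($S = 3 - - \frac{1557}{2} = 3 + \frac{1557}{2} = \frac{1563}{2} \approx 781.5$)
$k = 4344$ ($k = 4340 + 4 = 4344$)
$\left(\frac{S}{-4542} + 39128\right) \left(m{\left(72,24 \right)} + k\right) = \left(\frac{1563}{2 \left(-4542\right)} + 39128\right) \left(24 + 4344\right) = \left(\frac{1563}{2} \left(- \frac{1}{4542}\right) + 39128\right) 4368 = \left(- \frac{521}{3028} + 39128\right) 4368 = \frac{118479063}{3028} \cdot 4368 = \frac{129379136796}{757}$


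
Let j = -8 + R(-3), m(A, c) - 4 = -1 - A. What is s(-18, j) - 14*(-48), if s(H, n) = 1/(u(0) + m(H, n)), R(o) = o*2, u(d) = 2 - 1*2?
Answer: 14113/21 ≈ 672.05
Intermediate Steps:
u(d) = 0 (u(d) = 2 - 2 = 0)
m(A, c) = 3 - A (m(A, c) = 4 + (-1 - A) = 3 - A)
R(o) = 2*o
j = -14 (j = -8 + 2*(-3) = -8 - 6 = -14)
s(H, n) = 1/(3 - H) (s(H, n) = 1/(0 + (3 - H)) = 1/(3 - H))
s(-18, j) - 14*(-48) = -1/(-3 - 18) - 14*(-48) = -1/(-21) + 672 = -1*(-1/21) + 672 = 1/21 + 672 = 14113/21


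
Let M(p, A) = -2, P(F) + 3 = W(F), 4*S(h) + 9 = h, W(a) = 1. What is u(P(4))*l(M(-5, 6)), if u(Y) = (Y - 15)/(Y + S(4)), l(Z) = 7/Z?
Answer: -238/13 ≈ -18.308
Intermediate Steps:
S(h) = -9/4 + h/4
P(F) = -2 (P(F) = -3 + 1 = -2)
u(Y) = (-15 + Y)/(-5/4 + Y) (u(Y) = (Y - 15)/(Y + (-9/4 + (1/4)*4)) = (-15 + Y)/(Y + (-9/4 + 1)) = (-15 + Y)/(Y - 5/4) = (-15 + Y)/(-5/4 + Y))
u(P(4))*l(M(-5, 6)) = (4*(-15 - 2)/(-5 + 4*(-2)))*(7/(-2)) = (4*(-17)/(-5 - 8))*(7*(-1/2)) = (4*(-17)/(-13))*(-7/2) = (4*(-1/13)*(-17))*(-7/2) = (68/13)*(-7/2) = -238/13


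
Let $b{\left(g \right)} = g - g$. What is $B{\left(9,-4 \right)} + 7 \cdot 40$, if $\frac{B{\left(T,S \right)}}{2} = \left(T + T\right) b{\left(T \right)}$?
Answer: $280$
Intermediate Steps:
$b{\left(g \right)} = 0$
$B{\left(T,S \right)} = 0$ ($B{\left(T,S \right)} = 2 \left(T + T\right) 0 = 2 \cdot 2 T 0 = 2 \cdot 0 = 0$)
$B{\left(9,-4 \right)} + 7 \cdot 40 = 0 + 7 \cdot 40 = 0 + 280 = 280$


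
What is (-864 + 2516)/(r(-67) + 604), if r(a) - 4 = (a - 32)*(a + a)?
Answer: 118/991 ≈ 0.11907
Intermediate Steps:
r(a) = 4 + 2*a*(-32 + a) (r(a) = 4 + (a - 32)*(a + a) = 4 + (-32 + a)*(2*a) = 4 + 2*a*(-32 + a))
(-864 + 2516)/(r(-67) + 604) = (-864 + 2516)/((4 - 64*(-67) + 2*(-67)²) + 604) = 1652/((4 + 4288 + 2*4489) + 604) = 1652/((4 + 4288 + 8978) + 604) = 1652/(13270 + 604) = 1652/13874 = 1652*(1/13874) = 118/991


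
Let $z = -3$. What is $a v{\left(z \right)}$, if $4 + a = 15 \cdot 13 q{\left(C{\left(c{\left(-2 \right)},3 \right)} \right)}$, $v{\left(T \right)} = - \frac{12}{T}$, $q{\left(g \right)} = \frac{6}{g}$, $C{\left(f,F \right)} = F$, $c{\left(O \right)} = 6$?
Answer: $1544$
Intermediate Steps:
$a = 386$ ($a = -4 + 15 \cdot 13 \cdot \frac{6}{3} = -4 + 195 \cdot 6 \cdot \frac{1}{3} = -4 + 195 \cdot 2 = -4 + 390 = 386$)
$a v{\left(z \right)} = 386 \left(- \frac{12}{-3}\right) = 386 \left(\left(-12\right) \left(- \frac{1}{3}\right)\right) = 386 \cdot 4 = 1544$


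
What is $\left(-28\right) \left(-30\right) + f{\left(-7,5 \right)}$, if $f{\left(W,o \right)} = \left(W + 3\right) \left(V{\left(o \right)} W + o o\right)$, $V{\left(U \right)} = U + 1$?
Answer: $908$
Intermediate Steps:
$V{\left(U \right)} = 1 + U$
$f{\left(W,o \right)} = \left(3 + W\right) \left(o^{2} + W \left(1 + o\right)\right)$ ($f{\left(W,o \right)} = \left(W + 3\right) \left(\left(1 + o\right) W + o o\right) = \left(3 + W\right) \left(W \left(1 + o\right) + o^{2}\right) = \left(3 + W\right) \left(o^{2} + W \left(1 + o\right)\right)$)
$\left(-28\right) \left(-30\right) + f{\left(-7,5 \right)} = \left(-28\right) \left(-30\right) + \left(3 \cdot 5^{2} - 7 \cdot 5^{2} + \left(-7\right)^{2} \left(1 + 5\right) + 3 \left(-7\right) \left(1 + 5\right)\right) = 840 + \left(3 \cdot 25 - 175 + 49 \cdot 6 + 3 \left(-7\right) 6\right) = 840 + \left(75 - 175 + 294 - 126\right) = 840 + 68 = 908$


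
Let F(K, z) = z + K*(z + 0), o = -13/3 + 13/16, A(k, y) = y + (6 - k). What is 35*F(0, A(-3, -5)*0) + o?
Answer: -169/48 ≈ -3.5208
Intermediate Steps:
A(k, y) = 6 + y - k
o = -169/48 (o = -13*⅓ + 13*(1/16) = -13/3 + 13/16 = -169/48 ≈ -3.5208)
F(K, z) = z + K*z
35*F(0, A(-3, -5)*0) + o = 35*(((6 - 5 - 1*(-3))*0)*(1 + 0)) - 169/48 = 35*(((6 - 5 + 3)*0)*1) - 169/48 = 35*((4*0)*1) - 169/48 = 35*(0*1) - 169/48 = 35*0 - 169/48 = 0 - 169/48 = -169/48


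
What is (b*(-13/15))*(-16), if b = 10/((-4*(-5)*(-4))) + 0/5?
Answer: -26/15 ≈ -1.7333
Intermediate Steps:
b = -⅛ (b = 10/((20*(-4))) + 0*(⅕) = 10/(-80) + 0 = 10*(-1/80) + 0 = -⅛ + 0 = -⅛ ≈ -0.12500)
(b*(-13/15))*(-16) = -(-13)/(8*15)*(-16) = -⅛*(-13/15)*(-16) = (13/120)*(-16) = -26/15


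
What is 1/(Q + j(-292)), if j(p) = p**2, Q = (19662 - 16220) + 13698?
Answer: 1/102404 ≈ 9.7652e-6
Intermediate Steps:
Q = 17140 (Q = 3442 + 13698 = 17140)
1/(Q + j(-292)) = 1/(17140 + (-292)**2) = 1/(17140 + 85264) = 1/102404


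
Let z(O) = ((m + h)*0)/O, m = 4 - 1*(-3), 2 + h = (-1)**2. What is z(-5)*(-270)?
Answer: 0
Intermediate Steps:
h = -1 (h = -2 + (-1)**2 = -2 + 1 = -1)
m = 7 (m = 4 + 3 = 7)
z(O) = 0 (z(O) = ((7 - 1)*0)/O = (6*0)/O = 0/O = 0)
z(-5)*(-270) = 0*(-270) = 0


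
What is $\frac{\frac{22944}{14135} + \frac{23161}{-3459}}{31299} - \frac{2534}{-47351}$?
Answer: $\frac{3866038636075601}{72461278462093785} \approx 0.053353$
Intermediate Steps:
$\frac{\frac{22944}{14135} + \frac{23161}{-3459}}{31299} - \frac{2534}{-47351} = \left(22944 \cdot \frac{1}{14135} + 23161 \left(- \frac{1}{3459}\right)\right) \frac{1}{31299} - - \frac{2534}{47351} = \left(\frac{22944}{14135} - \frac{23161}{3459}\right) \frac{1}{31299} + \frac{2534}{47351} = \left(- \frac{248017439}{48892965}\right) \frac{1}{31299} + \frac{2534}{47351} = - \frac{248017439}{1530300911535} + \frac{2534}{47351} = \frac{3866038636075601}{72461278462093785}$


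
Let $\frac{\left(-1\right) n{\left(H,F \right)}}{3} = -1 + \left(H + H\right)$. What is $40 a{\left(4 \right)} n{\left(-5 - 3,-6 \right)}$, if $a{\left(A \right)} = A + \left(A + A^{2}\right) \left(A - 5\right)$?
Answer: $-32640$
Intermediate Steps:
$n{\left(H,F \right)} = 3 - 6 H$ ($n{\left(H,F \right)} = - 3 \left(-1 + \left(H + H\right)\right) = - 3 \left(-1 + 2 H\right) = 3 - 6 H$)
$a{\left(A \right)} = A + \left(-5 + A\right) \left(A + A^{2}\right)$ ($a{\left(A \right)} = A + \left(A + A^{2}\right) \left(-5 + A\right) = A + \left(-5 + A\right) \left(A + A^{2}\right)$)
$40 a{\left(4 \right)} n{\left(-5 - 3,-6 \right)} = 40 \cdot 4 \left(-4 + 4^{2} - 16\right) \left(3 - 6 \left(-5 - 3\right)\right) = 40 \cdot 4 \left(-4 + 16 - 16\right) \left(3 - 6 \left(-5 - 3\right)\right) = 40 \cdot 4 \left(-4\right) \left(3 - -48\right) = 40 \left(-16\right) \left(3 + 48\right) = \left(-640\right) 51 = -32640$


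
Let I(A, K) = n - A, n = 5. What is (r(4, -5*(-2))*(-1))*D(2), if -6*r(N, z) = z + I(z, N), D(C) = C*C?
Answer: 10/3 ≈ 3.3333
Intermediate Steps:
I(A, K) = 5 - A
D(C) = C²
r(N, z) = -⅚ (r(N, z) = -(z + (5 - z))/6 = -⅙*5 = -⅚)
(r(4, -5*(-2))*(-1))*D(2) = -⅚*(-1)*2² = (⅚)*4 = 10/3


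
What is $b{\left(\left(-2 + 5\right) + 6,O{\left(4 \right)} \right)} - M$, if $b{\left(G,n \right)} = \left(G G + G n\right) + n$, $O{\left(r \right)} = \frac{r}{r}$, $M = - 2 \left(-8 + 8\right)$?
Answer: $91$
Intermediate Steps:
$M = 0$ ($M = \left(-2\right) 0 = 0$)
$O{\left(r \right)} = 1$
$b{\left(G,n \right)} = n + G^{2} + G n$ ($b{\left(G,n \right)} = \left(G^{2} + G n\right) + n = n + G^{2} + G n$)
$b{\left(\left(-2 + 5\right) + 6,O{\left(4 \right)} \right)} - M = \left(1 + \left(\left(-2 + 5\right) + 6\right)^{2} + \left(\left(-2 + 5\right) + 6\right) 1\right) - 0 = \left(1 + \left(3 + 6\right)^{2} + \left(3 + 6\right) 1\right) + 0 = \left(1 + 9^{2} + 9 \cdot 1\right) + 0 = \left(1 + 81 + 9\right) + 0 = 91 + 0 = 91$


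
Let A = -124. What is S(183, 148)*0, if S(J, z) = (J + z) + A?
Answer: 0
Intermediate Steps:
S(J, z) = -124 + J + z (S(J, z) = (J + z) - 124 = -124 + J + z)
S(183, 148)*0 = (-124 + 183 + 148)*0 = 207*0 = 0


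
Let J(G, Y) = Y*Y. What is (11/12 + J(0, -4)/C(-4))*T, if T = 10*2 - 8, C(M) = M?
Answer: -37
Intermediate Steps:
J(G, Y) = Y²
T = 12 (T = 20 - 8 = 12)
(11/12 + J(0, -4)/C(-4))*T = (11/12 + (-4)²/(-4))*12 = (11*(1/12) + 16*(-¼))*12 = (11/12 - 4)*12 = -37/12*12 = -37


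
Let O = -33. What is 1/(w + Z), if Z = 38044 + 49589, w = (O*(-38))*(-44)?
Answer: 1/32457 ≈ 3.0810e-5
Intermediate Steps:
w = -55176 (w = -33*(-38)*(-44) = 1254*(-44) = -55176)
Z = 87633
1/(w + Z) = 1/(-55176 + 87633) = 1/32457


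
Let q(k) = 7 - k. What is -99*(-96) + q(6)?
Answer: 9505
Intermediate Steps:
-99*(-96) + q(6) = -99*(-96) + (7 - 1*6) = 9504 + (7 - 6) = 9504 + 1 = 9505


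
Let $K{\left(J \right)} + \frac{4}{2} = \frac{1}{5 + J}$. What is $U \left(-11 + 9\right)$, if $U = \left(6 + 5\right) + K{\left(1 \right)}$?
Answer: $- \frac{55}{3} \approx -18.333$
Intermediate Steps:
$K{\left(J \right)} = -2 + \frac{1}{5 + J}$
$U = \frac{55}{6}$ ($U = \left(6 + 5\right) + \frac{-9 - 2}{5 + 1} = 11 + \frac{-9 - 2}{6} = 11 + \frac{1}{6} \left(-11\right) = 11 - \frac{11}{6} = \frac{55}{6} \approx 9.1667$)
$U \left(-11 + 9\right) = \frac{55 \left(-11 + 9\right)}{6} = \frac{55}{6} \left(-2\right) = - \frac{55}{3}$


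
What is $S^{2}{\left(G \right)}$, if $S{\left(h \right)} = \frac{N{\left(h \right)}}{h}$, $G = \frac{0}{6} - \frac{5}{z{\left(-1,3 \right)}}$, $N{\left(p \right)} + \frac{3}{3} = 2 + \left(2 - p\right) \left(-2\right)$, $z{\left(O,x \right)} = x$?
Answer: $\frac{361}{25} \approx 14.44$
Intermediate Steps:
$N{\left(p \right)} = -3 + 2 p$ ($N{\left(p \right)} = -1 + \left(2 + \left(2 - p\right) \left(-2\right)\right) = -1 + \left(2 + \left(-4 + 2 p\right)\right) = -1 + \left(-2 + 2 p\right) = -3 + 2 p$)
$G = - \frac{5}{3}$ ($G = \frac{0}{6} - \frac{5}{3} = 0 \cdot \frac{1}{6} - \frac{5}{3} = 0 - \frac{5}{3} = - \frac{5}{3} \approx -1.6667$)
$S{\left(h \right)} = \frac{-3 + 2 h}{h}$
$S^{2}{\left(G \right)} = \left(2 - \frac{3}{- \frac{5}{3}}\right)^{2} = \left(2 - - \frac{9}{5}\right)^{2} = \left(2 + \frac{9}{5}\right)^{2} = \left(\frac{19}{5}\right)^{2} = \frac{361}{25}$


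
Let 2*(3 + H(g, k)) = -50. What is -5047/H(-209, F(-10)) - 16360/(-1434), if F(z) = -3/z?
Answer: 549677/2868 ≈ 191.66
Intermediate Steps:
H(g, k) = -28 (H(g, k) = -3 + (½)*(-50) = -3 - 25 = -28)
-5047/H(-209, F(-10)) - 16360/(-1434) = -5047/(-28) - 16360/(-1434) = -5047*(-1/28) - 16360*(-1/1434) = 721/4 + 8180/717 = 549677/2868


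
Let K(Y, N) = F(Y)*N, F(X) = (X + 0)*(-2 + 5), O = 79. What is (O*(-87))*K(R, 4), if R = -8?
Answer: 659808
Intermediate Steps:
F(X) = 3*X (F(X) = X*3 = 3*X)
K(Y, N) = 3*N*Y (K(Y, N) = (3*Y)*N = 3*N*Y)
(O*(-87))*K(R, 4) = (79*(-87))*(3*4*(-8)) = -6873*(-96) = 659808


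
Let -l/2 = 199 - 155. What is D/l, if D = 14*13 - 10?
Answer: -43/22 ≈ -1.9545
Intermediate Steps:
D = 172 (D = 182 - 10 = 172)
l = -88 (l = -2*(199 - 155) = -2*44 = -88)
D/l = 172/(-88) = 172*(-1/88) = -43/22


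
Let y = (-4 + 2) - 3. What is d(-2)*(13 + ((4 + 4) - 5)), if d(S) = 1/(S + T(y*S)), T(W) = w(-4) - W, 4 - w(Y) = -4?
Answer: -4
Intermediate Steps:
y = -5 (y = -2 - 3 = -5)
w(Y) = 8 (w(Y) = 4 - 1*(-4) = 4 + 4 = 8)
T(W) = 8 - W
d(S) = 1/(8 + 6*S) (d(S) = 1/(S + (8 - (-5)*S)) = 1/(S + (8 + 5*S)) = 1/(8 + 6*S))
d(-2)*(13 + ((4 + 4) - 5)) = (1/(2*(4 + 3*(-2))))*(13 + ((4 + 4) - 5)) = (1/(2*(4 - 6)))*(13 + (8 - 5)) = ((½)/(-2))*(13 + 3) = ((½)*(-½))*16 = -¼*16 = -4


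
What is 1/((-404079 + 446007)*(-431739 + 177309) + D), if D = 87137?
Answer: -1/10667653903 ≈ -9.3741e-11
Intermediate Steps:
1/((-404079 + 446007)*(-431739 + 177309) + D) = 1/((-404079 + 446007)*(-431739 + 177309) + 87137) = 1/(41928*(-254430) + 87137) = 1/(-10667741040 + 87137) = 1/(-10667653903) = -1/10667653903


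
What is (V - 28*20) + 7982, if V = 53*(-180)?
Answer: -2118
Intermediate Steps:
V = -9540
(V - 28*20) + 7982 = (-9540 - 28*20) + 7982 = (-9540 - 560) + 7982 = -10100 + 7982 = -2118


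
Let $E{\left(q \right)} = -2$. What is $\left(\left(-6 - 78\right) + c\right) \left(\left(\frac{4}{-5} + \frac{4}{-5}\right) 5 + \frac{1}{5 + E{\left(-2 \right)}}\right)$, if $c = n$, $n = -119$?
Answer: $\frac{4669}{3} \approx 1556.3$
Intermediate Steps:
$c = -119$
$\left(\left(-6 - 78\right) + c\right) \left(\left(\frac{4}{-5} + \frac{4}{-5}\right) 5 + \frac{1}{5 + E{\left(-2 \right)}}\right) = \left(\left(-6 - 78\right) - 119\right) \left(\left(\frac{4}{-5} + \frac{4}{-5}\right) 5 + \frac{1}{5 - 2}\right) = \left(-84 - 119\right) \left(\left(4 \left(- \frac{1}{5}\right) + 4 \left(- \frac{1}{5}\right)\right) 5 + \frac{1}{3}\right) = - 203 \left(\left(- \frac{4}{5} - \frac{4}{5}\right) 5 + \frac{1}{3}\right) = - 203 \left(\left(- \frac{8}{5}\right) 5 + \frac{1}{3}\right) = - 203 \left(-8 + \frac{1}{3}\right) = \left(-203\right) \left(- \frac{23}{3}\right) = \frac{4669}{3}$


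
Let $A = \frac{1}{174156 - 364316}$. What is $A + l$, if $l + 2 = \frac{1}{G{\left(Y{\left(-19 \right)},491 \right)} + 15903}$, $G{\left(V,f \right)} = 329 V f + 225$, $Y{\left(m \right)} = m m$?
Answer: $- \frac{22184772947787}{11092357403120} \approx -2.0$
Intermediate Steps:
$Y{\left(m \right)} = m^{2}$
$G{\left(V,f \right)} = 225 + 329 V f$ ($G{\left(V,f \right)} = 329 V f + 225 = 225 + 329 V f$)
$A = - \frac{1}{190160}$ ($A = \frac{1}{-190160} = - \frac{1}{190160} \approx -5.2587 \cdot 10^{-6}$)
$l = - \frac{116663413}{58331707}$ ($l = -2 + \frac{1}{\left(225 + 329 \left(-19\right)^{2} \cdot 491\right) + 15903} = -2 + \frac{1}{\left(225 + 329 \cdot 361 \cdot 491\right) + 15903} = -2 + \frac{1}{\left(225 + 58315579\right) + 15903} = -2 + \frac{1}{58315804 + 15903} = -2 + \frac{1}{58331707} = - \frac{116663413}{58331707} \approx -2.0$)
$A + l = - \frac{1}{190160} - \frac{116663413}{58331707} = - \frac{22184772947787}{11092357403120}$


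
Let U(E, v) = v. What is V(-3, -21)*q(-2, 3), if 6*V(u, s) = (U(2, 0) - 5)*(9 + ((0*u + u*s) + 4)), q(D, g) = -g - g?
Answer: 380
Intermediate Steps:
q(D, g) = -2*g
V(u, s) = -65/6 - 5*s*u/6 (V(u, s) = ((0 - 5)*(9 + ((0*u + u*s) + 4)))/6 = (-5*(9 + ((0 + s*u) + 4)))/6 = (-5*(9 + (s*u + 4)))/6 = (-5*(9 + (4 + s*u)))/6 = (-5*(13 + s*u))/6 = (-65 - 5*s*u)/6 = -65/6 - 5*s*u/6)
V(-3, -21)*q(-2, 3) = (-65/6 - ⅚*(-21)*(-3))*(-2*3) = (-65/6 - 105/2)*(-6) = -190/3*(-6) = 380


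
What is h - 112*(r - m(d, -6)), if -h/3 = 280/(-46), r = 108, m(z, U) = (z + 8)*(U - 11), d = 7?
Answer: -934668/23 ≈ -40638.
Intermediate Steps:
m(z, U) = (-11 + U)*(8 + z) (m(z, U) = (8 + z)*(-11 + U) = (-11 + U)*(8 + z))
h = 420/23 (h = -840/(-46) = -840*(-1)/46 = -3*(-140/23) = 420/23 ≈ 18.261)
h - 112*(r - m(d, -6)) = 420/23 - 112*(108 - (-88 - 11*7 + 8*(-6) - 6*7)) = 420/23 - 112*(108 - (-88 - 77 - 48 - 42)) = 420/23 - 112*(108 - 1*(-255)) = 420/23 - 112*(108 + 255) = 420/23 - 112*363 = 420/23 - 40656 = -934668/23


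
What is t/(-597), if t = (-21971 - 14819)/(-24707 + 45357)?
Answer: 3679/1232805 ≈ 0.0029843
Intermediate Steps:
t = -3679/2065 (t = -36790/20650 = -36790*1/20650 = -3679/2065 ≈ -1.7816)
t/(-597) = -3679/2065/(-597) = -3679/2065*(-1/597) = 3679/1232805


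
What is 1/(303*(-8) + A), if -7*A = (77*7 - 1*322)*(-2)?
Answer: -1/2362 ≈ -0.00042337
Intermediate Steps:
A = 62 (A = -(77*7 - 1*322)*(-2)/7 = -(539 - 322)*(-2)/7 = -31*(-2) = -1/7*(-434) = 62)
1/(303*(-8) + A) = 1/(303*(-8) + 62) = 1/(-2424 + 62) = 1/(-2362) = -1/2362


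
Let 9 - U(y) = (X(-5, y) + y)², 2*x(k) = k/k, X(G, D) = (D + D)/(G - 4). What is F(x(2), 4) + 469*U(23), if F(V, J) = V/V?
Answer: -11814967/81 ≈ -1.4586e+5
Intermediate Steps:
X(G, D) = 2*D/(-4 + G) (X(G, D) = (2*D)/(-4 + G) = 2*D/(-4 + G))
x(k) = ½ (x(k) = (k/k)/2 = (½)*1 = ½)
U(y) = 9 - 49*y²/81 (U(y) = 9 - (2*y/(-4 - 5) + y)² = 9 - (2*y/(-9) + y)² = 9 - (2*y*(-⅑) + y)² = 9 - (-2*y/9 + y)² = 9 - (7*y/9)² = 9 - 49*y²/81)
F(V, J) = 1
F(x(2), 4) + 469*U(23) = 1 + 469*(9 - 49/81*23²) = 1 + 469*(9 - 49/81*529) = 1 + 469*(9 - 25921/81) = 1 + 469*(-25192/81) = 1 - 11815048/81 = -11814967/81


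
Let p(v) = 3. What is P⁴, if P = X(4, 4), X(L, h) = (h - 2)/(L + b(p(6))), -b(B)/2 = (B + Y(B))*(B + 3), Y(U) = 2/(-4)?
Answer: 1/28561 ≈ 3.5013e-5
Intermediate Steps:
Y(U) = -½ (Y(U) = 2*(-¼) = -½)
b(B) = -2*(3 + B)*(-½ + B) (b(B) = -2*(B - ½)*(B + 3) = -2*(-½ + B)*(3 + B) = -2*(3 + B)*(-½ + B))
X(L, h) = (-2 + h)/(-30 + L) (X(L, h) = (h - 2)/(L + (3 - 5*3 - 2*3²)) = (-2 + h)/(L + (3 - 15 - 2*9)) = (-2 + h)/(L + (3 - 15 - 18)) = (-2 + h)/(L - 30) = (-2 + h)/(-30 + L))
P = -1/13 (P = (-2 + 4)/(-30 + 4) = 2/(-26) = -1/26*2 = -1/13 ≈ -0.076923)
P⁴ = (-1/13)⁴ = 1/28561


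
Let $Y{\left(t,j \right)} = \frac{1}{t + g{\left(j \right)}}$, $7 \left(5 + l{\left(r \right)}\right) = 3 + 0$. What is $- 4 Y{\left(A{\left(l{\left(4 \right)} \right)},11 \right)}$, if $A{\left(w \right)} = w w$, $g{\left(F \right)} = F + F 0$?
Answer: $- \frac{196}{1563} \approx -0.1254$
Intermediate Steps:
$l{\left(r \right)} = - \frac{32}{7}$ ($l{\left(r \right)} = -5 + \frac{3 + 0}{7} = -5 + \frac{1}{7} \cdot 3 = -5 + \frac{3}{7} = - \frac{32}{7}$)
$g{\left(F \right)} = F$ ($g{\left(F \right)} = F + 0 = F$)
$A{\left(w \right)} = w^{2}$
$Y{\left(t,j \right)} = \frac{1}{j + t}$ ($Y{\left(t,j \right)} = \frac{1}{t + j} = \frac{1}{j + t}$)
$- 4 Y{\left(A{\left(l{\left(4 \right)} \right)},11 \right)} = - \frac{4}{11 + \left(- \frac{32}{7}\right)^{2}} = - \frac{4}{11 + \frac{1024}{49}} = - \frac{4}{\frac{1563}{49}} = \left(-4\right) \frac{49}{1563} = - \frac{196}{1563}$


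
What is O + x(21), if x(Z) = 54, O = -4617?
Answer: -4563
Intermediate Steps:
O + x(21) = -4617 + 54 = -4563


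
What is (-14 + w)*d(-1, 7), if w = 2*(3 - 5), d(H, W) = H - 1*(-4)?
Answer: -54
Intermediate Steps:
d(H, W) = 4 + H (d(H, W) = H + 4 = 4 + H)
w = -4 (w = 2*(-2) = -4)
(-14 + w)*d(-1, 7) = (-14 - 4)*(4 - 1) = -18*3 = -54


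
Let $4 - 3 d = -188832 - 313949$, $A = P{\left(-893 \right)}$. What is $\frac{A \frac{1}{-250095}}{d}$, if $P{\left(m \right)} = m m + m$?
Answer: $- \frac{796556}{41914671525} \approx -1.9004 \cdot 10^{-5}$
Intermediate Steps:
$P{\left(m \right)} = m + m^{2}$ ($P{\left(m \right)} = m^{2} + m = m + m^{2}$)
$A = 796556$ ($A = - 893 \left(1 - 893\right) = \left(-893\right) \left(-892\right) = 796556$)
$d = 167595$ ($d = \frac{4}{3} - \frac{-188832 - 313949}{3} = \frac{4}{3} - - \frac{502781}{3} = \frac{4}{3} + \frac{502781}{3} = 167595$)
$\frac{A \frac{1}{-250095}}{d} = \frac{796556 \frac{1}{-250095}}{167595} = 796556 \left(- \frac{1}{250095}\right) \frac{1}{167595} = \left(- \frac{796556}{250095}\right) \frac{1}{167595} = - \frac{796556}{41914671525}$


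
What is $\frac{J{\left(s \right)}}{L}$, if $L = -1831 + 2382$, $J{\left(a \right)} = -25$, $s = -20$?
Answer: $- \frac{25}{551} \approx -0.045372$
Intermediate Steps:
$L = 551$
$\frac{J{\left(s \right)}}{L} = - \frac{25}{551}$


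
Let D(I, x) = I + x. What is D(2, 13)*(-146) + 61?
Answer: -2129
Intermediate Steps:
D(2, 13)*(-146) + 61 = (2 + 13)*(-146) + 61 = 15*(-146) + 61 = -2190 + 61 = -2129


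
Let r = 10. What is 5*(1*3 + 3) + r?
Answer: 40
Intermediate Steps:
5*(1*3 + 3) + r = 5*(1*3 + 3) + 10 = 5*(3 + 3) + 10 = 5*6 + 10 = 30 + 10 = 40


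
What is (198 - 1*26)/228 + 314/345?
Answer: 3637/2185 ≈ 1.6645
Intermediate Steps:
(198 - 1*26)/228 + 314/345 = (198 - 26)*(1/228) + 314*(1/345) = 172*(1/228) + 314/345 = 43/57 + 314/345 = 3637/2185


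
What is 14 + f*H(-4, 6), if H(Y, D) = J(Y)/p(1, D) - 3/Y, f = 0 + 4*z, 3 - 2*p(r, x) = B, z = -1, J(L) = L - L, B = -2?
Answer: 11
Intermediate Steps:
J(L) = 0
p(r, x) = 5/2 (p(r, x) = 3/2 - ½*(-2) = 3/2 + 1 = 5/2)
f = -4 (f = 0 + 4*(-1) = 0 - 4 = -4)
H(Y, D) = -3/Y (H(Y, D) = 0/(5/2) - 3/Y = 0*(⅖) - 3/Y = 0 - 3/Y = -3/Y)
14 + f*H(-4, 6) = 14 - (-12)/(-4) = 14 - (-12)*(-1)/4 = 14 - 4*¾ = 14 - 3 = 11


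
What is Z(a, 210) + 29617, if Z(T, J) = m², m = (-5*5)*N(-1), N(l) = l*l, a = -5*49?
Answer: 30242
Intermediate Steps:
a = -245
N(l) = l²
m = -25 (m = -5*5*(-1)² = -25*1 = -25)
Z(T, J) = 625 (Z(T, J) = (-25)² = 625)
Z(a, 210) + 29617 = 625 + 29617 = 30242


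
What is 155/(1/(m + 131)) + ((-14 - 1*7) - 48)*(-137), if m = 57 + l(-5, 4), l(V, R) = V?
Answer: 37818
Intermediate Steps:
m = 52 (m = 57 - 5 = 52)
155/(1/(m + 131)) + ((-14 - 1*7) - 48)*(-137) = 155/(1/(52 + 131)) + ((-14 - 1*7) - 48)*(-137) = 155/(1/183) + ((-14 - 7) - 48)*(-137) = 155/(1/183) + (-21 - 48)*(-137) = 155*183 - 69*(-137) = 28365 + 9453 = 37818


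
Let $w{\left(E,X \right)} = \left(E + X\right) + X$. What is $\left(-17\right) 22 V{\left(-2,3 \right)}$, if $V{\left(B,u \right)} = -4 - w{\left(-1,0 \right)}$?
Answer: $1122$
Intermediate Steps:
$w{\left(E,X \right)} = E + 2 X$
$V{\left(B,u \right)} = -3$ ($V{\left(B,u \right)} = -4 - \left(-1 + 2 \cdot 0\right) = -4 - \left(-1 + 0\right) = -4 - -1 = -4 + 1 = -3$)
$\left(-17\right) 22 V{\left(-2,3 \right)} = \left(-17\right) 22 \left(-3\right) = \left(-374\right) \left(-3\right) = 1122$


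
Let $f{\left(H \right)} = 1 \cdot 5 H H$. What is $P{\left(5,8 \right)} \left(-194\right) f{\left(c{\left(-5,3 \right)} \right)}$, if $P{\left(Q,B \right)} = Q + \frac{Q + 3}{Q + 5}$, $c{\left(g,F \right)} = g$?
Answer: $-140650$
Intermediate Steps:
$P{\left(Q,B \right)} = Q + \frac{3 + Q}{5 + Q}$
$f{\left(H \right)} = 5 H^{2}$ ($f{\left(H \right)} = 5 H H = 5 H^{2}$)
$P{\left(5,8 \right)} \left(-194\right) f{\left(c{\left(-5,3 \right)} \right)} = \frac{3 + 5^{2} + 6 \cdot 5}{5 + 5} \left(-194\right) 5 \left(-5\right)^{2} = \frac{3 + 25 + 30}{10} \left(-194\right) 5 \cdot 25 = \frac{1}{10} \cdot 58 \left(-194\right) 125 = \frac{29}{5} \left(-194\right) 125 = \left(- \frac{5626}{5}\right) 125 = -140650$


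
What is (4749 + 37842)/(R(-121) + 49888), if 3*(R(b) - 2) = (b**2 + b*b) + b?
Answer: 127773/178831 ≈ 0.71449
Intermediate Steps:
R(b) = 2 + b/3 + 2*b**2/3 (R(b) = 2 + ((b**2 + b*b) + b)/3 = 2 + ((b**2 + b**2) + b)/3 = 2 + (2*b**2 + b)/3 = 2 + (b + 2*b**2)/3 = 2 + (b/3 + 2*b**2/3) = 2 + b/3 + 2*b**2/3)
(4749 + 37842)/(R(-121) + 49888) = (4749 + 37842)/((2 + (1/3)*(-121) + (2/3)*(-121)**2) + 49888) = 42591/((2 - 121/3 + (2/3)*14641) + 49888) = 42591/((2 - 121/3 + 29282/3) + 49888) = 42591/(29167/3 + 49888) = 42591/(178831/3) = 42591*(3/178831) = 127773/178831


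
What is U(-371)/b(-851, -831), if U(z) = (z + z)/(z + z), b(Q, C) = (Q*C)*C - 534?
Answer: -1/587667945 ≈ -1.7016e-9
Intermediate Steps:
b(Q, C) = -534 + Q*C² (b(Q, C) = (C*Q)*C - 534 = Q*C² - 534 = -534 + Q*C²)
U(z) = 1 (U(z) = (2*z)/((2*z)) = (2*z)*(1/(2*z)) = 1)
U(-371)/b(-851, -831) = 1/(-534 - 851*(-831)²) = 1/(-534 - 851*690561) = 1/(-534 - 587667411) = 1/(-587667945) = 1*(-1/587667945) = -1/587667945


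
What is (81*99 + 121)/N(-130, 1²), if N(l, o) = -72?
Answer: -2035/18 ≈ -113.06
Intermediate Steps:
(81*99 + 121)/N(-130, 1²) = (81*99 + 121)/(-72) = (8019 + 121)*(-1/72) = 8140*(-1/72) = -2035/18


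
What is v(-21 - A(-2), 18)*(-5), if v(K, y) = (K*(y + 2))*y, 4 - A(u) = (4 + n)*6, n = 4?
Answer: -41400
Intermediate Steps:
A(u) = -44 (A(u) = 4 - (4 + 4)*6 = 4 - 8*6 = 4 - 1*48 = 4 - 48 = -44)
v(K, y) = K*y*(2 + y) (v(K, y) = (K*(2 + y))*y = K*y*(2 + y))
v(-21 - A(-2), 18)*(-5) = ((-21 - 1*(-44))*18*(2 + 18))*(-5) = ((-21 + 44)*18*20)*(-5) = (23*18*20)*(-5) = 8280*(-5) = -41400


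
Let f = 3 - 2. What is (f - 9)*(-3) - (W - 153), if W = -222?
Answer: 399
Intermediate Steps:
f = 1
(f - 9)*(-3) - (W - 153) = (1 - 9)*(-3) - (-222 - 153) = -8*(-3) - 1*(-375) = 24 + 375 = 399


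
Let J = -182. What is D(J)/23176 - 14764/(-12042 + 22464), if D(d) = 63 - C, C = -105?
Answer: -21276223/15096267 ≈ -1.4094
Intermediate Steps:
D(d) = 168 (D(d) = 63 - 1*(-105) = 63 + 105 = 168)
D(J)/23176 - 14764/(-12042 + 22464) = 168/23176 - 14764/(-12042 + 22464) = 168*(1/23176) - 14764/10422 = 21/2897 - 14764*1/10422 = 21/2897 - 7382/5211 = -21276223/15096267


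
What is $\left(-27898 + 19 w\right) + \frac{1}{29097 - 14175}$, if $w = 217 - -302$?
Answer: $- \frac{269148113}{14922} \approx -18037.0$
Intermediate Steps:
$w = 519$ ($w = 217 + 302 = 519$)
$\left(-27898 + 19 w\right) + \frac{1}{29097 - 14175} = \left(-27898 + 19 \cdot 519\right) + \frac{1}{29097 - 14175} = \left(-27898 + 9861\right) + \frac{1}{14922} = -18037 + \frac{1}{14922} = - \frac{269148113}{14922}$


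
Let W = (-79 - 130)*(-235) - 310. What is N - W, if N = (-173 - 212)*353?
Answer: -184710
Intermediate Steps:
N = -135905 (N = -385*353 = -135905)
W = 48805 (W = -209*(-235) - 310 = 49115 - 310 = 48805)
N - W = -135905 - 1*48805 = -135905 - 48805 = -184710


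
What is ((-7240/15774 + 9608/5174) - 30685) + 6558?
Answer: -492250797755/20403669 ≈ -24126.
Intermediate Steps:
((-7240/15774 + 9608/5174) - 30685) + 6558 = ((-7240*1/15774 + 9608*(1/5174)) - 30685) + 6558 = ((-3620/7887 + 4804/2587) - 30685) + 6558 = (28524208/20403669 - 30685) + 6558 = -626058059057/20403669 + 6558 = -492250797755/20403669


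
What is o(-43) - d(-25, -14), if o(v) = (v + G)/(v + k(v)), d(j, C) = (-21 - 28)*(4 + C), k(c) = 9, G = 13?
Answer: -8315/17 ≈ -489.12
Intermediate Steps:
d(j, C) = -196 - 49*C (d(j, C) = -49*(4 + C) = -196 - 49*C)
o(v) = (13 + v)/(9 + v) (o(v) = (v + 13)/(v + 9) = (13 + v)/(9 + v))
o(-43) - d(-25, -14) = (13 - 43)/(9 - 43) - (-196 - 49*(-14)) = -30/(-34) - (-196 + 686) = -1/34*(-30) - 1*490 = 15/17 - 490 = -8315/17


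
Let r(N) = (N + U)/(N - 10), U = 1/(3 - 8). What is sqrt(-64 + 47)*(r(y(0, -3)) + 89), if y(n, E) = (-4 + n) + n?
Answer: 893*I*sqrt(17)/10 ≈ 368.19*I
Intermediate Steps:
U = -1/5 (U = 1/(-5) = -1/5 ≈ -0.20000)
y(n, E) = -4 + 2*n
r(N) = (-1/5 + N)/(-10 + N) (r(N) = (N - 1/5)/(N - 10) = (-1/5 + N)/(-10 + N))
sqrt(-64 + 47)*(r(y(0, -3)) + 89) = sqrt(-64 + 47)*((-1/5 + (-4 + 2*0))/(-10 + (-4 + 2*0)) + 89) = sqrt(-17)*((-1/5 + (-4 + 0))/(-10 + (-4 + 0)) + 89) = (I*sqrt(17))*((-1/5 - 4)/(-10 - 4) + 89) = (I*sqrt(17))*(-21/5/(-14) + 89) = (I*sqrt(17))*(-1/14*(-21/5) + 89) = (I*sqrt(17))*(3/10 + 89) = (I*sqrt(17))*(893/10) = 893*I*sqrt(17)/10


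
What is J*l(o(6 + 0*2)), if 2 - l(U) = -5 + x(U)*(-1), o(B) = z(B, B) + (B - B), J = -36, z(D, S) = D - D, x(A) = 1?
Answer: -288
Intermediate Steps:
z(D, S) = 0
o(B) = 0 (o(B) = 0 + (B - B) = 0 + 0 = 0)
l(U) = 8 (l(U) = 2 - (-5 + 1*(-1)) = 2 - (-5 - 1) = 2 - 1*(-6) = 2 + 6 = 8)
J*l(o(6 + 0*2)) = -36*8 = -288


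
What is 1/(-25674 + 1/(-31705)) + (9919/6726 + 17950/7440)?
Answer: 879688524256967/226296891491368 ≈ 3.8873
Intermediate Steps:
1/(-25674 + 1/(-31705)) + (9919/6726 + 17950/7440) = 1/(-25674 - 1/31705) + (9919*(1/6726) + 17950*(1/7440)) = 1/(-813994171/31705) + (9919/6726 + 1795/744) = -31705/813994171 + 1080717/278008 = 879688524256967/226296891491368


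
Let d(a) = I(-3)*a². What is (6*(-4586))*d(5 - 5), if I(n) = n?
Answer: 0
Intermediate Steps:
d(a) = -3*a²
(6*(-4586))*d(5 - 5) = (6*(-4586))*(-3*(5 - 5)²) = -(-82548)*0² = -(-82548)*0 = -27516*0 = 0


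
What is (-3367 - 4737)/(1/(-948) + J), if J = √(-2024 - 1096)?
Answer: 7682592*I/(I + 3792*√195) ≈ 0.0027399 + 145.08*I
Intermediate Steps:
J = 4*I*√195 (J = √(-3120) = 4*I*√195 ≈ 55.857*I)
(-3367 - 4737)/(1/(-948) + J) = (-3367 - 4737)/(1/(-948) + 4*I*√195) = -8104/(-1/948 + 4*I*√195)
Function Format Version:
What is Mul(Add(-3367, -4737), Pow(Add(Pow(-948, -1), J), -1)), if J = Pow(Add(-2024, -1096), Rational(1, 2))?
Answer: Mul(7682592, I, Pow(Add(I, Mul(3792, Pow(195, Rational(1, 2)))), -1)) ≈ Add(0.0027399, Mul(145.08, I))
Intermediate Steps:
J = Mul(4, I, Pow(195, Rational(1, 2))) (J = Pow(-3120, Rational(1, 2)) = Mul(4, I, Pow(195, Rational(1, 2))) ≈ Mul(55.857, I))
Mul(Add(-3367, -4737), Pow(Add(Pow(-948, -1), J), -1)) = Mul(Add(-3367, -4737), Pow(Add(Pow(-948, -1), Mul(4, I, Pow(195, Rational(1, 2)))), -1)) = Mul(-8104, Pow(Add(Rational(-1, 948), Mul(4, I, Pow(195, Rational(1, 2)))), -1))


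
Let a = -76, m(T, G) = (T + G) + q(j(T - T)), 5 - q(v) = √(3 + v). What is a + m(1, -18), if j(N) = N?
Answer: -88 - √3 ≈ -89.732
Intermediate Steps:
q(v) = 5 - √(3 + v)
m(T, G) = 5 + G + T - √3 (m(T, G) = (T + G) + (5 - √(3 + (T - T))) = (G + T) + (5 - √(3 + 0)) = (G + T) + (5 - √3) = 5 + G + T - √3)
a + m(1, -18) = -76 + (5 - 18 + 1 - √3) = -76 + (-12 - √3) = -88 - √3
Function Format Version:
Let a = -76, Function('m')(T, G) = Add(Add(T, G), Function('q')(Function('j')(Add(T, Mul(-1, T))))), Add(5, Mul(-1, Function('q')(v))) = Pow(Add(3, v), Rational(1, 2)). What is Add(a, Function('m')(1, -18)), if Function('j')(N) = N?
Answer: Add(-88, Mul(-1, Pow(3, Rational(1, 2)))) ≈ -89.732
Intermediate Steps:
Function('q')(v) = Add(5, Mul(-1, Pow(Add(3, v), Rational(1, 2))))
Function('m')(T, G) = Add(5, G, T, Mul(-1, Pow(3, Rational(1, 2)))) (Function('m')(T, G) = Add(Add(T, G), Add(5, Mul(-1, Pow(Add(3, Add(T, Mul(-1, T))), Rational(1, 2))))) = Add(Add(G, T), Add(5, Mul(-1, Pow(Add(3, 0), Rational(1, 2))))) = Add(Add(G, T), Add(5, Mul(-1, Pow(3, Rational(1, 2))))) = Add(5, G, T, Mul(-1, Pow(3, Rational(1, 2)))))
Add(a, Function('m')(1, -18)) = Add(-76, Add(5, -18, 1, Mul(-1, Pow(3, Rational(1, 2))))) = Add(-76, Add(-12, Mul(-1, Pow(3, Rational(1, 2))))) = Add(-88, Mul(-1, Pow(3, Rational(1, 2))))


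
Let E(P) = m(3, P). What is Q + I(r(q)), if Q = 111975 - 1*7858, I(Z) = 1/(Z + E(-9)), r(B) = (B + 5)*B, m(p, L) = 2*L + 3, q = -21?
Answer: 33421558/321 ≈ 1.0412e+5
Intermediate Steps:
m(p, L) = 3 + 2*L
E(P) = 3 + 2*P
r(B) = B*(5 + B) (r(B) = (5 + B)*B = B*(5 + B))
I(Z) = 1/(-15 + Z) (I(Z) = 1/(Z + (3 + 2*(-9))) = 1/(Z + (3 - 18)) = 1/(Z - 15) = 1/(-15 + Z))
Q = 104117 (Q = 111975 - 7858 = 104117)
Q + I(r(q)) = 104117 + 1/(-15 - 21*(5 - 21)) = 104117 + 1/(-15 - 21*(-16)) = 104117 + 1/(-15 + 336) = 104117 + 1/321 = 33421558/321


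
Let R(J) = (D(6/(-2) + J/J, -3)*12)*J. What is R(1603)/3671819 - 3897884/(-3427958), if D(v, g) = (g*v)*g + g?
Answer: 6463790164574/6293420657801 ≈ 1.0271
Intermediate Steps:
D(v, g) = g + v*g**2 (D(v, g) = v*g**2 + g = g + v*g**2)
R(J) = -252*J (R(J) = (-3*(1 - 3*(6/(-2) + J/J))*12)*J = (-3*(1 - 3*(6*(-1/2) + 1))*12)*J = (-3*(1 - 3*(-3 + 1))*12)*J = (-3*(1 - 3*(-2))*12)*J = (-3*(1 + 6)*12)*J = (-3*7*12)*J = (-21*12)*J = -252*J)
R(1603)/3671819 - 3897884/(-3427958) = -252*1603/3671819 - 3897884/(-3427958) = -403956*1/3671819 - 3897884*(-1/3427958) = -403956/3671819 + 1948942/1713979 = 6463790164574/6293420657801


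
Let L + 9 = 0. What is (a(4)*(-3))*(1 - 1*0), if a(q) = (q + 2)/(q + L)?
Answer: 18/5 ≈ 3.6000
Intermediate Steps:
L = -9 (L = -9 + 0 = -9)
a(q) = (2 + q)/(-9 + q) (a(q) = (q + 2)/(q - 9) = (2 + q)/(-9 + q))
(a(4)*(-3))*(1 - 1*0) = (((2 + 4)/(-9 + 4))*(-3))*(1 - 1*0) = ((6/(-5))*(-3))*(1 + 0) = (-⅕*6*(-3))*1 = -6/5*(-3)*1 = (18/5)*1 = 18/5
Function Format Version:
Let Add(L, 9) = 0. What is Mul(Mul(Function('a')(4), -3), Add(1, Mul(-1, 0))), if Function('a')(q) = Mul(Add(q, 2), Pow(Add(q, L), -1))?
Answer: Rational(18, 5) ≈ 3.6000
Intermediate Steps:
L = -9 (L = Add(-9, 0) = -9)
Function('a')(q) = Mul(Pow(Add(-9, q), -1), Add(2, q)) (Function('a')(q) = Mul(Add(q, 2), Pow(Add(q, -9), -1)) = Mul(Add(2, q), Pow(Add(-9, q), -1)) = Mul(Pow(Add(-9, q), -1), Add(2, q)))
Mul(Mul(Function('a')(4), -3), Add(1, Mul(-1, 0))) = Mul(Mul(Mul(Pow(Add(-9, 4), -1), Add(2, 4)), -3), Add(1, Mul(-1, 0))) = Mul(Mul(Mul(Pow(-5, -1), 6), -3), Add(1, 0)) = Mul(Mul(Mul(Rational(-1, 5), 6), -3), 1) = Mul(Mul(Rational(-6, 5), -3), 1) = Mul(Rational(18, 5), 1) = Rational(18, 5)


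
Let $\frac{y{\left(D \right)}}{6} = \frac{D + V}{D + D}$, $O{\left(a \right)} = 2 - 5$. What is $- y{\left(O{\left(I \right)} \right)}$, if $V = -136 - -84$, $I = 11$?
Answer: $-55$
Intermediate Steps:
$O{\left(a \right)} = -3$
$V = -52$ ($V = -136 + 84 = -52$)
$y{\left(D \right)} = \frac{3 \left(-52 + D\right)}{D}$ ($y{\left(D \right)} = 6 \frac{D - 52}{D + D} = 6 \frac{-52 + D}{2 D} = \frac{3 \left(-52 + D\right)}{D}$)
$- y{\left(O{\left(I \right)} \right)} = - (3 - \frac{156}{-3}) = - (3 - -52) = - (3 + 52) = \left(-1\right) 55 = -55$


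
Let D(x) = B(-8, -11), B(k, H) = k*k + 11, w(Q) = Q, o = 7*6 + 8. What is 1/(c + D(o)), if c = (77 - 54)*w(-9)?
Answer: -1/132 ≈ -0.0075758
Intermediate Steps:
o = 50 (o = 42 + 8 = 50)
B(k, H) = 11 + k**2 (B(k, H) = k**2 + 11 = 11 + k**2)
D(x) = 75 (D(x) = 11 + (-8)**2 = 11 + 64 = 75)
c = -207 (c = (77 - 54)*(-9) = 23*(-9) = -207)
1/(c + D(o)) = 1/(-207 + 75) = 1/(-132) = -1/132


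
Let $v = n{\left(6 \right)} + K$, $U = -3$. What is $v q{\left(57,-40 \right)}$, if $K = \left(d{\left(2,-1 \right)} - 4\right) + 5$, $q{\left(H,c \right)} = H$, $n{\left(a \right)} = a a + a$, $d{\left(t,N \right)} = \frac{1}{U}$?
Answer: $2432$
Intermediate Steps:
$d{\left(t,N \right)} = - \frac{1}{3}$ ($d{\left(t,N \right)} = \frac{1}{-3} = - \frac{1}{3}$)
$n{\left(a \right)} = a + a^{2}$ ($n{\left(a \right)} = a^{2} + a = a + a^{2}$)
$K = \frac{2}{3}$ ($K = \left(- \frac{1}{3} - 4\right) + 5 = - \frac{13}{3} + 5 = \frac{2}{3} \approx 0.66667$)
$v = \frac{128}{3}$ ($v = 6 \left(1 + 6\right) + \frac{2}{3} = 6 \cdot 7 + \frac{2}{3} = 42 + \frac{2}{3} = \frac{128}{3} \approx 42.667$)
$v q{\left(57,-40 \right)} = \frac{128}{3} \cdot 57 = 2432$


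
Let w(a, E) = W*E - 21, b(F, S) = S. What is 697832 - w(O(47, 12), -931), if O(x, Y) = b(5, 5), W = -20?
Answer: 679233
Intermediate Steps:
O(x, Y) = 5
w(a, E) = -21 - 20*E (w(a, E) = -20*E - 21 = -21 - 20*E)
697832 - w(O(47, 12), -931) = 697832 - (-21 - 20*(-931)) = 697832 - (-21 + 18620) = 697832 - 1*18599 = 697832 - 18599 = 679233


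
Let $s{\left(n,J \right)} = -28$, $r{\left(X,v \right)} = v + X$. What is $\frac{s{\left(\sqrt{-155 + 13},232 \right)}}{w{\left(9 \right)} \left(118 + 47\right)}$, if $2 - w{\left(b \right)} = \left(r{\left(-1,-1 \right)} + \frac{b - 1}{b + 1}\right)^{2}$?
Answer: $- \frac{10}{33} \approx -0.30303$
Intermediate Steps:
$r{\left(X,v \right)} = X + v$
$w{\left(b \right)} = 2 - \left(-2 + \frac{-1 + b}{1 + b}\right)^{2}$ ($w{\left(b \right)} = 2 - \left(\left(-1 - 1\right) + \frac{b - 1}{b + 1}\right)^{2} = 2 - \left(-2 + \frac{-1 + b}{1 + b}\right)^{2}$)
$\frac{s{\left(\sqrt{-155 + 13},232 \right)}}{w{\left(9 \right)} \left(118 + 47\right)} = - \frac{28}{\left(2 - \frac{\left(3 + 9\right)^{2}}{\left(1 + 9\right)^{2}}\right) \left(118 + 47\right)} = - \frac{28}{\left(2 - \frac{12^{2}}{100}\right) 165} = - \frac{28}{\left(2 - \frac{1}{100} \cdot 144\right) 165} = - \frac{28}{\left(2 - \frac{36}{25}\right) 165} = - \frac{28}{\frac{14}{25} \cdot 165} = - \frac{28}{\frac{462}{5}} = \left(-28\right) \frac{5}{462} = - \frac{10}{33}$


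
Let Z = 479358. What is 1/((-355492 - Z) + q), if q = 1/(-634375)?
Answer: -634375/529607968751 ≈ -1.1978e-6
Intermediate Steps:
q = -1/634375 ≈ -1.5764e-6
1/((-355492 - Z) + q) = 1/((-355492 - 1*479358) - 1/634375) = 1/((-355492 - 479358) - 1/634375) = 1/(-834850 - 1/634375) = 1/(-529607968751/634375) = -634375/529607968751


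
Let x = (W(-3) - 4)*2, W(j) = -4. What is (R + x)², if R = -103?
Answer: 14161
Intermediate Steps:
x = -16 (x = (-4 - 4)*2 = -8*2 = -16)
(R + x)² = (-103 - 16)² = (-119)² = 14161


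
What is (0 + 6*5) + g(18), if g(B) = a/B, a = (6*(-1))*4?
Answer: 86/3 ≈ 28.667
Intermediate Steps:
a = -24 (a = -6*4 = -24)
g(B) = -24/B
(0 + 6*5) + g(18) = (0 + 6*5) - 24/18 = (0 + 30) - 24*1/18 = 30 - 4/3 = 86/3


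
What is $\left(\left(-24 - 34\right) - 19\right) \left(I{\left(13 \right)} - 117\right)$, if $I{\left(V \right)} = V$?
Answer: $8008$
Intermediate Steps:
$\left(\left(-24 - 34\right) - 19\right) \left(I{\left(13 \right)} - 117\right) = \left(\left(-24 - 34\right) - 19\right) \left(13 - 117\right) = \left(-58 - 19\right) \left(-104\right) = \left(-77\right) \left(-104\right) = 8008$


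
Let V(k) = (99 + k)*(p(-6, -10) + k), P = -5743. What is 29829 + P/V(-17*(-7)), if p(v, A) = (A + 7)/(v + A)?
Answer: 6200299483/207863 ≈ 29829.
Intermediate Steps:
p(v, A) = (7 + A)/(A + v)
V(k) = (99 + k)*(3/16 + k) (V(k) = (99 + k)*((7 - 10)/(-10 - 6) + k) = (99 + k)*(-3/(-16) + k) = (99 + k)*(-1/16*(-3) + k) = (99 + k)*(3/16 + k))
29829 + P/V(-17*(-7)) = 29829 - 5743/(297/16 + (-17*(-7))² + 1587*(-17*(-7))/16) = 29829 - 5743/(297/16 + 119² + (1587/16)*119) = 29829 - 5743/(297/16 + 14161 + 188853/16) = 29829 - 5743/207863/8 = 29829 - 5743*8/207863 = 29829 - 45944/207863 = 6200299483/207863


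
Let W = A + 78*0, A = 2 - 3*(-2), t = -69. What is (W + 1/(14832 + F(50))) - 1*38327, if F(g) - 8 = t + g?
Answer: -567925898/14821 ≈ -38319.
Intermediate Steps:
A = 8 (A = 2 + 6 = 8)
W = 8 (W = 8 + 78*0 = 8 + 0 = 8)
F(g) = -61 + g (F(g) = 8 + (-69 + g) = -61 + g)
(W + 1/(14832 + F(50))) - 1*38327 = (8 + 1/(14832 + (-61 + 50))) - 1*38327 = (8 + 1/(14832 - 11)) - 38327 = (8 + 1/14821) - 38327 = 118569/14821 - 38327 = -567925898/14821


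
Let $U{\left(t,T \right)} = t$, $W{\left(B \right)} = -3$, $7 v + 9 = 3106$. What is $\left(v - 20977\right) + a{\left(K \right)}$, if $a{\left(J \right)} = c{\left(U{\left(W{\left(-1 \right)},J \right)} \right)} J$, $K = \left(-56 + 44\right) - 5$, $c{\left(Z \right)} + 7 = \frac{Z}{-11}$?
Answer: $- \frac{1572356}{77} \approx -20420.0$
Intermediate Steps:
$v = \frac{3097}{7}$ ($v = - \frac{9}{7} + \frac{1}{7} \cdot 3106 = - \frac{9}{7} + \frac{3106}{7} = \frac{3097}{7} \approx 442.43$)
$c{\left(Z \right)} = -7 - \frac{Z}{11}$ ($c{\left(Z \right)} = -7 + \frac{Z}{-11} = -7 + Z \left(- \frac{1}{11}\right) = -7 - \frac{Z}{11}$)
$K = -17$ ($K = -12 - 5 = -17$)
$a{\left(J \right)} = - \frac{74 J}{11}$ ($a{\left(J \right)} = \left(-7 - - \frac{3}{11}\right) J = \left(-7 + \frac{3}{11}\right) J = - \frac{74 J}{11}$)
$\left(v - 20977\right) + a{\left(K \right)} = \left(\frac{3097}{7} - 20977\right) - - \frac{1258}{11} = - \frac{143742}{7} + \frac{1258}{11} = - \frac{1572356}{77}$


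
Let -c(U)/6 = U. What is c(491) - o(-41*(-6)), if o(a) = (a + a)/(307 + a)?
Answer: -1629630/553 ≈ -2946.9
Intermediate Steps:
c(U) = -6*U
o(a) = 2*a/(307 + a) (o(a) = (2*a)/(307 + a) = 2*a/(307 + a))
c(491) - o(-41*(-6)) = -6*491 - 2*(-41*(-6))/(307 - 41*(-6)) = -2946 - 2*246/(307 + 246) = -2946 - 2*246/553 = -2946 - 1*492/553 = -2946 - 492/553 = -1629630/553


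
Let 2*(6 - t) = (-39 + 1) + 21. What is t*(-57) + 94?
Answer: -1465/2 ≈ -732.50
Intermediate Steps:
t = 29/2 (t = 6 - ((-39 + 1) + 21)/2 = 6 - (-38 + 21)/2 = 6 - 1/2*(-17) = 6 + 17/2 = 29/2 ≈ 14.500)
t*(-57) + 94 = (29/2)*(-57) + 94 = -1653/2 + 94 = -1465/2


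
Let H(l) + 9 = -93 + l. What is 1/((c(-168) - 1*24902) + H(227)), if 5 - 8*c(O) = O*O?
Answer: -8/226435 ≈ -3.5330e-5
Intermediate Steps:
c(O) = 5/8 - O²/8 (c(O) = 5/8 - O*O/8 = 5/8 - O²/8)
H(l) = -102 + l (H(l) = -9 + (-93 + l) = -102 + l)
1/((c(-168) - 1*24902) + H(227)) = 1/(((5/8 - ⅛*(-168)²) - 1*24902) + (-102 + 227)) = 1/(((5/8 - ⅛*28224) - 24902) + 125) = 1/(((5/8 - 3528) - 24902) + 125) = 1/((-28219/8 - 24902) + 125) = 1/(-227435/8 + 125) = 1/(-226435/8) = -8/226435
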